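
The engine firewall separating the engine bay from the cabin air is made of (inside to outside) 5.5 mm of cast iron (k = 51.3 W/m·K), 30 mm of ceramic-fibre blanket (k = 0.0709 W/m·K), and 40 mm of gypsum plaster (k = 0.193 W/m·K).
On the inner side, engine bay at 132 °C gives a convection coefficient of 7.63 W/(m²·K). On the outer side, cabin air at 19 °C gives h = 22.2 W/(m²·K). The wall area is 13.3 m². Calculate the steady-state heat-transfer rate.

Q ≈ 1860 W

Series thermal resistances:
R_inner film = 1/(h_i·A) = 1/(7.63×13.3) = 0.009854 K/W
R_cast iron = L/(kA) = 0.0055/(51.3×13.3) = 8.061×10^-6 K/W
R_ceramic-fibre blanket = L/(kA) = 0.03/(0.0709×13.3) = 0.03181 K/W
R_gypsum plaster = L/(kA) = 0.04/(0.193×13.3) = 0.01558 K/W
R_outer film = 1/(h_o·A) = 1/(22.2×13.3) = 0.003387 K/W
R_total = 0.06065 K/W
Q = ΔT / R_total = 113 / 0.06065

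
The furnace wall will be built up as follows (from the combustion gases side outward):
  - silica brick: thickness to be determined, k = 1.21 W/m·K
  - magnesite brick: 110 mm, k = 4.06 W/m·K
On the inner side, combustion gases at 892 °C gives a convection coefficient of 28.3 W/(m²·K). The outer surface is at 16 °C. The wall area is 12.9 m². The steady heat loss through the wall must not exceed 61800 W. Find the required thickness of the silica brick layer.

L ≈ 146 mm

Series thermal resistances:
R_inner film = 1/(h_i·A) = 1/(28.3×12.9) = 0.002739 K/W
R_magnesite brick = L/(kA) = 0.11/(4.06×12.9) = 0.0021 K/W
Sum of the known resistances R_other = 0.004839 K/W
Required total resistance R_tot = ΔT/Q_allow = 876/61800 = 0.01417 K/W
R_silica brick = R_tot − R_other = 0.009335 K/W
L = R·k·A = 0.009335×1.21×12.9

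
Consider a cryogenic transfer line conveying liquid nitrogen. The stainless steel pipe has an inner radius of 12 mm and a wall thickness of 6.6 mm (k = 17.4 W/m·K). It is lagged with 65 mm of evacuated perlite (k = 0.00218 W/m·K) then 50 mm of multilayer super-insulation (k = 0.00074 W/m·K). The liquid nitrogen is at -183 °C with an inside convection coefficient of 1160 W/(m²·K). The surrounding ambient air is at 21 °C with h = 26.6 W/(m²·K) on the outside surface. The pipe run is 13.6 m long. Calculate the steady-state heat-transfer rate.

Radial resistances (cylindrical: R_cond = ln(r_o/r_i)/(2πkL), R_conv = 1/(h·2πrL)):
R_inner film = 1/(h_i·2πr₁L) = 1/(1160×2π×0.012×13.6) = 8.407×10^-4 K/W
R_stainless steel pipe wall = ln(18.6/12)/(2π×17.4×13.6) = 2.948×10^-4 K/W
R_evacuated perlite = ln(83.6/18.6)/(2π×0.00218×13.6) = 8.068 K/W
R_multilayer super-insulation = ln(133.6/83.6)/(2π×0.00074×13.6) = 7.414 K/W
R_outer film = 1/(h_o·2πr_oL) = 1/(26.6×2π×0.1336×13.6) = 0.003293 K/W
R_total = 15.49 K/W
Q = ΔT/R_total = 204/15.49

Q ≈ 13.2 W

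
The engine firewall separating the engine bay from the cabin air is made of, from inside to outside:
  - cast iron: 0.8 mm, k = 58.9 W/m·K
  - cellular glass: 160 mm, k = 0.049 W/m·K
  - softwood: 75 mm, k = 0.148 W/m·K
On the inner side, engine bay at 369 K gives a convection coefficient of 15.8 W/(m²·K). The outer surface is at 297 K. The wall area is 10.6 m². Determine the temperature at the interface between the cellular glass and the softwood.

Thermal resistances in series:
R_inner film = 1/(h_i·A) = 1/(15.8×10.6) = 0.005971 K/W
R_cast iron = L/(kA) = 0.0008/(58.9×10.6) = 1.281×10^-6 K/W
R_cellular glass = L/(kA) = 0.16/(0.049×10.6) = 0.308 K/W
R_softwood = L/(kA) = 0.075/(0.148×10.6) = 0.04781 K/W
R_total = 0.3618 K/W;  Q = ΔT/R_total = 72/0.3618 = 199 W
T_interface = T_inner − Q·ΣR(inner→interface) = 369 − 199×0.314

T ≈ 307 K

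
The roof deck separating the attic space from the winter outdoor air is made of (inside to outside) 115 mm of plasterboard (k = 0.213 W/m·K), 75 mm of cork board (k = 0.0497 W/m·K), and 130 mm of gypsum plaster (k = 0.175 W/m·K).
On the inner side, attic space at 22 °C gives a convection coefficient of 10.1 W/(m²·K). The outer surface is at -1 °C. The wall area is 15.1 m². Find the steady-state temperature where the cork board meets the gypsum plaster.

T ≈ 4.91 °C

Thermal resistances in series:
R_inner film = 1/(h_i·A) = 1/(10.1×15.1) = 0.006557 K/W
R_plasterboard = L/(kA) = 0.115/(0.213×15.1) = 0.03576 K/W
R_cork board = L/(kA) = 0.075/(0.0497×15.1) = 0.09994 K/W
R_gypsum plaster = L/(kA) = 0.13/(0.175×15.1) = 0.0492 K/W
R_total = 0.1914 K/W;  Q = ΔT/R_total = 23/0.1914 = 120.1 W
T_interface = T_inner − Q·ΣR(inner→interface) = 22 − 120×0.1422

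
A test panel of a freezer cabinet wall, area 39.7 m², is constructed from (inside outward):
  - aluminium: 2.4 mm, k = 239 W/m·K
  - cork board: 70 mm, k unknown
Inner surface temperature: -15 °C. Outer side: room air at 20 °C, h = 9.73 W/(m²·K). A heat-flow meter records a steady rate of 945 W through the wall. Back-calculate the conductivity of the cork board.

Treating each layer as a thermal resistance in series:
R_aluminium = L/(kA) = 0.0024/(239×39.7) = 2.529×10^-7 K/W
R_outer film = 1/(h_o·A) = 1/(9.73×39.7) = 0.002589 K/W
Sum of known resistances R_other = 0.002589 K/W
Total R = ΔT/Q = 35/945 = 0.03704 K/W
R_cork board = R_total − R_other = 0.03445 K/W
k = L/(R·A) = 0.07/(0.03445×39.7)

k ≈ 0.0512 W/(m·K)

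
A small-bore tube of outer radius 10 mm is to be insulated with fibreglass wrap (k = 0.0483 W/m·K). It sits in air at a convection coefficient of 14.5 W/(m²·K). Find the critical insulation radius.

r_cr ≈ 3.33 mm

For a cylinder r_cr = k/h = 0.0483/14.5
r_cr = 3.33 mm; since the bare radius (10 mm) is above r_cr, any added insulation will reduce heat loss.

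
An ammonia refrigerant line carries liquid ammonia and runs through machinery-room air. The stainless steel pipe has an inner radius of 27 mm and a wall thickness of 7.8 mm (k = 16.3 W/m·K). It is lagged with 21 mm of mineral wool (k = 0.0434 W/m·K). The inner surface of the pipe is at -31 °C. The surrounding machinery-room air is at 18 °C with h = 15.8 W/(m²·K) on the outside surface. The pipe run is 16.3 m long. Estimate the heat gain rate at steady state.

Q ≈ 417 W

Radial resistances (cylindrical: R_cond = ln(r_o/r_i)/(2πkL), R_conv = 1/(h·2πrL)):
R_stainless steel pipe wall = ln(34.8/27)/(2π×16.3×16.3) = 1.52×10^-4 K/W
R_mineral wool = ln(55.8/34.8)/(2π×0.0434×16.3) = 0.1062 K/W
R_outer film = 1/(h_o·2πr_oL) = 1/(15.8×2π×0.0558×16.3) = 0.01107 K/W
R_total = 0.1175 K/W
Q = ΔT/R_total = 49/0.1175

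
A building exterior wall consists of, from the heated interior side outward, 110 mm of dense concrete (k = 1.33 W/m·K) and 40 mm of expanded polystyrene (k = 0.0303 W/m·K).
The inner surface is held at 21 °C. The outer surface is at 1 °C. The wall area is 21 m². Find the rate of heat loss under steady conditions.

Q ≈ 299 W

Using the resistance-network approach (series):
R_dense concrete = L/(kA) = 0.11/(1.33×21) = 0.003938 K/W
R_expanded polystyrene = L/(kA) = 0.04/(0.0303×21) = 0.06286 K/W
R_total = 0.0668 K/W
Q = ΔT / R_total = 20 / 0.0668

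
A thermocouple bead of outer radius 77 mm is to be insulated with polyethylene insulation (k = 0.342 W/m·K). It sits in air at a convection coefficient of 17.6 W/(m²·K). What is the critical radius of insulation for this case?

For a sphere r_cr = 2k/h = 2×0.342/17.6
r_cr = 38.9 mm; since the bare radius (77 mm) is above r_cr, any added insulation will reduce heat loss.

r_cr ≈ 38.9 mm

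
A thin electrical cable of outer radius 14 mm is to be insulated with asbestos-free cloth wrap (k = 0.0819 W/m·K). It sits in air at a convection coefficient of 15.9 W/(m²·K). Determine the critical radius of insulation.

r_cr ≈ 5.15 mm

For a cylinder r_cr = k/h = 0.0819/15.9
r_cr = 5.15 mm; since the bare radius (14 mm) is above r_cr, any added insulation will reduce heat loss.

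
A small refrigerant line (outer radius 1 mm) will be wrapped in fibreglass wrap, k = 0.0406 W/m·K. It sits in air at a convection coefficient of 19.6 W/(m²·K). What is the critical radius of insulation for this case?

For a cylinder r_cr = k/h = 0.0406/19.6
r_cr = 2.07 mm; since the bare radius (1 mm) is below r_cr, adding a thin layer of insulation will *increase* heat loss.

r_cr ≈ 2.07 mm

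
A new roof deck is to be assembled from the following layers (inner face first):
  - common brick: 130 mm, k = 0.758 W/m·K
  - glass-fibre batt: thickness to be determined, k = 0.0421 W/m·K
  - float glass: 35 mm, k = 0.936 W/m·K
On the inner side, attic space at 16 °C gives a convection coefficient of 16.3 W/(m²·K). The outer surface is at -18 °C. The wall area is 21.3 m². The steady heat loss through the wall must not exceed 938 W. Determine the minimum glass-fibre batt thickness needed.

Series thermal resistances:
R_inner film = 1/(h_i·A) = 1/(16.3×21.3) = 0.00288 K/W
R_common brick = L/(kA) = 0.13/(0.758×21.3) = 0.008052 K/W
R_float glass = L/(kA) = 0.035/(0.936×21.3) = 0.001756 K/W
Sum of the known resistances R_other = 0.01269 K/W
Required total resistance R_tot = ΔT/Q_allow = 34/938 = 0.03625 K/W
R_glass-fibre batt = R_tot − R_other = 0.02356 K/W
L = R·k·A = 0.02356×0.0421×21.3

L ≈ 21.1 mm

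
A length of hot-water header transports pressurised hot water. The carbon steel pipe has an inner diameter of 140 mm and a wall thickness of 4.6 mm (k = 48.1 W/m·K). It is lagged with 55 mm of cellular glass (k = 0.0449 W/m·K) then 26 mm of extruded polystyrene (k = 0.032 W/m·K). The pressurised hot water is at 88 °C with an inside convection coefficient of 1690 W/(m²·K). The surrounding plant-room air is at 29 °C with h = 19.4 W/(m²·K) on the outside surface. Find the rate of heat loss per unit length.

Cylindrical conduction, so R = ln(r₂/r₁)/(2πkL) per layer, in series:
R_inner film = 1/(h_i·2πr₁L) = 1/(1690×2π×0.07×1) = 0.001345 K/W
R_carbon steel pipe wall = ln(74.6/70)/(2π×48.1×1) = 2.106×10^-4 K/W
R_cellular glass = ln(129.6/74.6)/(2π×0.0449×1) = 1.958 K/W
R_extruded polystyrene = ln(155.6/129.6)/(2π×0.032×1) = 0.9094 K/W
R_outer film = 1/(h_o·2πr_oL) = 1/(19.4×2π×0.1556×1) = 0.05272 K/W
R_total = 2.921 K/W
Q = ΔT/R_total = 59/2.921

q′ ≈ 20.2 W/m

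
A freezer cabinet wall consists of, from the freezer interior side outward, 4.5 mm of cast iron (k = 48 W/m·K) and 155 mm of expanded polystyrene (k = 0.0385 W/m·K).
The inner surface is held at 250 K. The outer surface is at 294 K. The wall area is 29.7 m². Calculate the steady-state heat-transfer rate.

Using the resistance-network approach (series):
R_cast iron = L/(kA) = 0.0045/(48×29.7) = 3.157×10^-6 K/W
R_expanded polystyrene = L/(kA) = 0.155/(0.0385×29.7) = 0.1356 K/W
R_total = 0.1356 K/W
Q = ΔT / R_total = 44 / 0.1356

Q ≈ 325 W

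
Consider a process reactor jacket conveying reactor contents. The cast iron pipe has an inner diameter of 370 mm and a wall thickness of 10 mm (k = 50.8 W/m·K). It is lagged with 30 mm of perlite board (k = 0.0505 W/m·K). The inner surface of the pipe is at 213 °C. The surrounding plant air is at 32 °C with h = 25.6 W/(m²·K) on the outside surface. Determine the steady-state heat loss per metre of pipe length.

q′ ≈ 378 W/m

Radial resistances (cylindrical: R_cond = ln(r_o/r_i)/(2πkL), R_conv = 1/(h·2πrL)):
R_cast iron pipe wall = ln(195/185)/(2π×50.8×1) = 1.649×10^-4 K/W
R_perlite board = ln(225/195)/(2π×0.0505×1) = 0.451 K/W
R_outer film = 1/(h_o·2πr_oL) = 1/(25.6×2π×0.225×1) = 0.02763 K/W
R_total = 0.4788 K/W
Q = ΔT/R_total = 181/0.4788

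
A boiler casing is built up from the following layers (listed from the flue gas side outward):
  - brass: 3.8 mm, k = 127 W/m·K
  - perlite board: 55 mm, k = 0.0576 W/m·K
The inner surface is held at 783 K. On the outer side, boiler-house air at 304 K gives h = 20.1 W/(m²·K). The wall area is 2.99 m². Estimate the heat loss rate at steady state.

Q ≈ 1430 W

Model the wall as resistances in series:
R_brass = L/(kA) = 0.0038/(127×2.99) = 1.001×10^-5 K/W
R_perlite board = L/(kA) = 0.055/(0.0576×2.99) = 0.3194 K/W
R_outer film = 1/(h_o·A) = 1/(20.1×2.99) = 0.01664 K/W
R_total = 0.336 K/W
Q = ΔT / R_total = 479 / 0.336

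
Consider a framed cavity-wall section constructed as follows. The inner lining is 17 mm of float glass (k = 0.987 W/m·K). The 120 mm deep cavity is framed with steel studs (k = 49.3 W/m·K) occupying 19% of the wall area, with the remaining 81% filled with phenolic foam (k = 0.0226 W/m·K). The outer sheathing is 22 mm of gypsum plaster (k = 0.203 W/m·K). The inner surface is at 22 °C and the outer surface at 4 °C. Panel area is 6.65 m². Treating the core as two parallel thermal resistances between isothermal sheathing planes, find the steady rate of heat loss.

Sheathing layers in series; stud and cavity paths in parallel between them.
R_inner = 0.017/(0.987×6.65) = 0.00259 K/W
R_stud  = 0.12/(49.3×0.19×6.65) = 0.001926 K/W
R_cav   = 0.12/(0.0226×0.81×6.65) = 0.9857 K/W
1/R_core = 1/R_stud + 1/R_cav → R_core = 0.001923 K/W
R_outer = 0.022/(0.203×6.65) = 0.0163 K/W
R_total = 0.02081 K/W
Q = ΔT/R_total = 18/0.02081

Q ≈ 865 W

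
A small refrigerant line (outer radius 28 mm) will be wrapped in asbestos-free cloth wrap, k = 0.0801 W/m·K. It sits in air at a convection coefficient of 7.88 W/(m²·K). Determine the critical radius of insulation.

For a cylinder r_cr = k/h = 0.0801/7.88
r_cr = 10.2 mm; since the bare radius (28 mm) is above r_cr, any added insulation will reduce heat loss.

r_cr ≈ 10.2 mm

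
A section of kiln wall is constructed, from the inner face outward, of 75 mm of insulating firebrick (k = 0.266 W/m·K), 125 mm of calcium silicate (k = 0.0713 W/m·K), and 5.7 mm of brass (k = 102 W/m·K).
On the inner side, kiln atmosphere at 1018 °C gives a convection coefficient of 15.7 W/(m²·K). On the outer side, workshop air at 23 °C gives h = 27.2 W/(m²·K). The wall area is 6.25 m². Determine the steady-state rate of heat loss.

Q ≈ 2910 W

Treating each layer as a thermal resistance in series:
R_inner film = 1/(h_i·A) = 1/(15.7×6.25) = 0.01019 K/W
R_insulating firebrick = L/(kA) = 0.075/(0.266×6.25) = 0.04511 K/W
R_calcium silicate = L/(kA) = 0.125/(0.0713×6.25) = 0.2805 K/W
R_brass = L/(kA) = 0.0057/(102×6.25) = 8.941×10^-6 K/W
R_outer film = 1/(h_o·A) = 1/(27.2×6.25) = 0.005882 K/W
R_total = 0.3417 K/W
Q = ΔT / R_total = 995 / 0.3417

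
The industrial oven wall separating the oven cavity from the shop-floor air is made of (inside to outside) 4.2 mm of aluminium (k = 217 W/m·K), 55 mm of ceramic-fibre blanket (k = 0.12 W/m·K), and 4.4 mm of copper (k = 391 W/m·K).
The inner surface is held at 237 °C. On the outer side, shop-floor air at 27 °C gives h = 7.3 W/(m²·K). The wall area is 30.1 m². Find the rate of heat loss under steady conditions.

Q ≈ 10600 W

Treating each layer as a thermal resistance in series:
R_aluminium = L/(kA) = 0.0042/(217×30.1) = 6.43×10^-7 K/W
R_ceramic-fibre blanket = L/(kA) = 0.055/(0.12×30.1) = 0.01523 K/W
R_copper = L/(kA) = 0.0044/(391×30.1) = 3.739×10^-7 K/W
R_outer film = 1/(h_o·A) = 1/(7.3×30.1) = 0.004551 K/W
R_total = 0.01978 K/W
Q = ΔT / R_total = 210 / 0.01978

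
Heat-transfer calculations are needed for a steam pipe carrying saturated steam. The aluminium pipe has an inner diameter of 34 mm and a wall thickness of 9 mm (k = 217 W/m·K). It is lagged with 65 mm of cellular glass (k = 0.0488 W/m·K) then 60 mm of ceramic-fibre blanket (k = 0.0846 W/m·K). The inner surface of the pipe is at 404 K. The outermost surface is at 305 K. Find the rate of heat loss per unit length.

Treating each annulus and film as a series resistance:
R_aluminium pipe wall = ln(26/17)/(2π×217×1) = 3.116×10^-4 K/W
R_cellular glass = ln(91/26)/(2π×0.0488×1) = 4.086 K/W
R_ceramic-fibre blanket = ln(151/91)/(2π×0.0846×1) = 0.9527 K/W
R_total = 5.039 K/W
Q = ΔT/R_total = 99/5.039

q′ ≈ 19.6 W/m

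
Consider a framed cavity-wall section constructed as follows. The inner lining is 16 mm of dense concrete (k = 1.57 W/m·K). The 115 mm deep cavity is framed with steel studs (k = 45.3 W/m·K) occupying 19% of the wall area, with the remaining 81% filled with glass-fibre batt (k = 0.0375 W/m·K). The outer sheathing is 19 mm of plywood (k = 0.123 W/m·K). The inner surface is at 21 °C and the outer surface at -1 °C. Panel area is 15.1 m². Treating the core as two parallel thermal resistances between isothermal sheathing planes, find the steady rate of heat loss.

Q ≈ 1870 W

Sheathing layers in series; stud and cavity paths in parallel between them.
R_inner = 0.016/(1.57×15.1) = 6.749×10^-4 K/W
R_stud  = 0.115/(45.3×0.19×15.1) = 8.848×10^-4 K/W
R_cav   = 0.115/(0.0375×0.81×15.1) = 0.2507 K/W
1/R_core = 1/R_stud + 1/R_cav → R_core = 8.817×10^-4 K/W
R_outer = 0.019/(0.123×15.1) = 0.01023 K/W
R_total = 0.01179 K/W
Q = ΔT/R_total = 22/0.01179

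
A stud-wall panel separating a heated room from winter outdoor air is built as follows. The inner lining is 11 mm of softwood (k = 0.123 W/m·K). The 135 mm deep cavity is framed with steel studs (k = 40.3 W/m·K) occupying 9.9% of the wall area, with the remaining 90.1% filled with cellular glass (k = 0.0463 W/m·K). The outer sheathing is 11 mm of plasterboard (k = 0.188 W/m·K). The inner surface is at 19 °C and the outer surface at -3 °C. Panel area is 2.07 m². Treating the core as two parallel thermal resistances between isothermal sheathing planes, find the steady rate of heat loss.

Sheathing layers in series; stud and cavity paths in parallel between them.
R_inner = 0.011/(0.123×2.07) = 0.0432 K/W
R_stud  = 0.135/(40.3×0.099×2.07) = 0.01635 K/W
R_cav   = 0.135/(0.0463×0.901×2.07) = 1.563 K/W
1/R_core = 1/R_stud + 1/R_cav → R_core = 0.01618 K/W
R_outer = 0.011/(0.188×2.07) = 0.02827 K/W
R_total = 0.08765 K/W
Q = ΔT/R_total = 22/0.08765

Q ≈ 251 W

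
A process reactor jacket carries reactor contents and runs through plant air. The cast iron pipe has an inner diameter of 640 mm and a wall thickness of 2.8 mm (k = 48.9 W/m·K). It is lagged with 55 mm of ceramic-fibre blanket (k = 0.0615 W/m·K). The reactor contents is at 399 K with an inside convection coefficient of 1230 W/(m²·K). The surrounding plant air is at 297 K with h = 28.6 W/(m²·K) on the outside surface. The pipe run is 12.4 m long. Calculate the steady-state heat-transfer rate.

Cylindrical conduction, so R = ln(r₂/r₁)/(2πkL) per layer, in series:
R_inner film = 1/(h_i·2πr₁L) = 1/(1230×2π×0.32×12.4) = 3.261×10^-5 K/W
R_cast iron pipe wall = ln(322.8/320)/(2π×48.9×12.4) = 2.287×10^-6 K/W
R_ceramic-fibre blanket = ln(377.8/322.8)/(2π×0.0615×12.4) = 0.03284 K/W
R_outer film = 1/(h_o·2πr_oL) = 1/(28.6×2π×0.3778×12.4) = 0.001188 K/W
R_total = 0.03406 K/W
Q = ΔT/R_total = 102/0.03406

Q ≈ 2990 W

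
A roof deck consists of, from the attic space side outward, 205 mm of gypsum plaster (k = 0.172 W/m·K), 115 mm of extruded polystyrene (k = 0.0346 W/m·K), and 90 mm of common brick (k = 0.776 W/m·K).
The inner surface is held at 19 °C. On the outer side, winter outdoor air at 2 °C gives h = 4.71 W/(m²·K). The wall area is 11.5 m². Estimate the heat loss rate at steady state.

Q ≈ 40.4 W

Series thermal resistances:
R_gypsum plaster = L/(kA) = 0.205/(0.172×11.5) = 0.1036 K/W
R_extruded polystyrene = L/(kA) = 0.115/(0.0346×11.5) = 0.289 K/W
R_common brick = L/(kA) = 0.09/(0.776×11.5) = 0.01009 K/W
R_outer film = 1/(h_o·A) = 1/(4.71×11.5) = 0.01846 K/W
R_total = 0.4212 K/W
Q = ΔT / R_total = 17 / 0.4212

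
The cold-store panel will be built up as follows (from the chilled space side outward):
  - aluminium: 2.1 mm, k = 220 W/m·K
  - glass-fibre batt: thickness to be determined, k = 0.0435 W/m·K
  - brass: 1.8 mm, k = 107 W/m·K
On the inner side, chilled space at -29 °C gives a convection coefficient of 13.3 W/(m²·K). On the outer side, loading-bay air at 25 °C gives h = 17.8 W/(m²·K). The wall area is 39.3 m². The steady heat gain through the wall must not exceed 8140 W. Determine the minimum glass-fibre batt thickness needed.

L ≈ 5.63 mm

Treating each layer as a thermal resistance in series:
R_inner film = 1/(h_i·A) = 1/(13.3×39.3) = 0.001913 K/W
R_aluminium = L/(kA) = 0.0021/(220×39.3) = 2.429×10^-7 K/W
R_brass = L/(kA) = 0.0018/(107×39.3) = 4.281×10^-7 K/W
R_outer film = 1/(h_o·A) = 1/(17.8×39.3) = 0.00143 K/W
Sum of the known resistances R_other = 0.003343 K/W
Required total resistance R_tot = ΔT/Q_allow = 54/8140 = 0.006634 K/W
R_glass-fibre batt = R_tot − R_other = 0.003291 K/W
L = R·k·A = 0.003291×0.0435×39.3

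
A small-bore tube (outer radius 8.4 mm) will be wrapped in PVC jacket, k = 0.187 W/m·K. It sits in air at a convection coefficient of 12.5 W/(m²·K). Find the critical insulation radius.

For a cylinder r_cr = k/h = 0.187/12.5
r_cr = 15 mm; since the bare radius (8.4 mm) is below r_cr, adding a thin layer of insulation will *increase* heat loss.

r_cr ≈ 15 mm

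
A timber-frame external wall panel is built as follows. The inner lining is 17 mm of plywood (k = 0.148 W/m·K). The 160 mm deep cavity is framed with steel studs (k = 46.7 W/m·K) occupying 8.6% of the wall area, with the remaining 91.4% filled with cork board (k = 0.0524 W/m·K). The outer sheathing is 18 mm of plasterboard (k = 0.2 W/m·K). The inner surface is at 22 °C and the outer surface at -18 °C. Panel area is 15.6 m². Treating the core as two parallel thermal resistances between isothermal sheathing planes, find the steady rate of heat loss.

Sheathing layers in series; stud and cavity paths in parallel between them.
R_inner = 0.017/(0.148×15.6) = 0.007363 K/W
R_stud  = 0.16/(46.7×0.086×15.6) = 0.002554 K/W
R_cav   = 0.16/(0.0524×0.914×15.6) = 0.2141 K/W
1/R_core = 1/R_stud + 1/R_cav → R_core = 0.002524 K/W
R_outer = 0.018/(0.2×15.6) = 0.005769 K/W
R_total = 0.01566 K/W
Q = ΔT/R_total = 40/0.01566

Q ≈ 2550 W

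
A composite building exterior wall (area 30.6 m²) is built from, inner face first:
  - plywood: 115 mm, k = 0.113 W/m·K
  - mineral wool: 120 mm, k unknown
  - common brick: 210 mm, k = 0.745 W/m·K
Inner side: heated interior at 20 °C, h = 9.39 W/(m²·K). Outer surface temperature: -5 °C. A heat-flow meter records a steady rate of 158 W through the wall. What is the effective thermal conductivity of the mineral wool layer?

k ≈ 0.0349 W/(m·K)

Treating each layer as a thermal resistance in series:
R_inner film = 1/(h_i·A) = 1/(9.39×30.6) = 0.00348 K/W
R_plywood = L/(kA) = 0.115/(0.113×30.6) = 0.03326 K/W
R_common brick = L/(kA) = 0.21/(0.745×30.6) = 0.009212 K/W
Sum of known resistances R_other = 0.04595 K/W
Total R = ΔT/Q = 25/158 = 0.1582 K/W
R_mineral wool = R_total − R_other = 0.1123 K/W
k = L/(R·A) = 0.12/(0.1123×30.6)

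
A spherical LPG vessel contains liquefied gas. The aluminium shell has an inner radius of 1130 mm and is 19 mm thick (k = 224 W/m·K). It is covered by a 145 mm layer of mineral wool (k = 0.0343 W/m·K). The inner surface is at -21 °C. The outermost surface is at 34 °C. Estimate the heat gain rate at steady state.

Q ≈ 243 W

Radial (spherical) resistances in series:
R_aluminium shell = (1/1.13 − 1/1.149)/(4π×224) = 5.199×10^-6 K/W
R_mineral wool = (1/1.149 − 1/1.294)/(4π×0.0343) = 0.2263 K/W
R_total = 0.2263 K/W
Q = ΔT/R_total = 55/0.2263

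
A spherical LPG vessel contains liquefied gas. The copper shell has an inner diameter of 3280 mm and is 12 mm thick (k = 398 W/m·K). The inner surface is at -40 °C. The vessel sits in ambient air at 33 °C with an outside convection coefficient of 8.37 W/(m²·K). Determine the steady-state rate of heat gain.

For a spherical shell R = (1/r₁ − 1/r₂)/(4πk); film R = 1/(h·4πr²). In series:
R_copper shell = (1/1.64 − 1/1.652)/(4π×398) = 8.856×10^-7 K/W
R_outer film = 1/(h·4πr_o²) = 1/(8.37×4π×1.652²) = 0.003484 K/W
R_total = 0.003485 K/W
Q = ΔT/R_total = 73/0.003485

Q ≈ 20900 W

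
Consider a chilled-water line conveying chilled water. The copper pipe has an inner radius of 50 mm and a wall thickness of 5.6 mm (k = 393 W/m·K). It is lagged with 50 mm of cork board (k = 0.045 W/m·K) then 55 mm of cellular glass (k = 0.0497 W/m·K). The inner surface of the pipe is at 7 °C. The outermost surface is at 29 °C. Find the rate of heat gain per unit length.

q′ ≈ 6.09 W/m

For a radial system each layer contributes R = ln(r_out/r_in)/(2πkL); films add R = 1/(hA).
R_copper pipe wall = ln(55.6/50)/(2π×393×1) = 4.299×10^-5 K/W
R_cork board = ln(105.6/55.6)/(2π×0.045×1) = 2.269 K/W
R_cellular glass = ln(160.6/105.6)/(2π×0.0497×1) = 1.343 K/W
R_total = 3.611 K/W
Q = ΔT/R_total = 22/3.611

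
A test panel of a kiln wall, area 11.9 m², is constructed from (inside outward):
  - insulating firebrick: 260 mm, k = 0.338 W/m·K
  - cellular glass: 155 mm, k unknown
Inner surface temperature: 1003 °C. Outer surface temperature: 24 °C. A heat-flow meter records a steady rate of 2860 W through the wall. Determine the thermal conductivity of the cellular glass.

Series thermal resistances:
R_insulating firebrick = L/(kA) = 0.26/(0.338×11.9) = 0.06464 K/W
Sum of known resistances R_other = 0.06464 K/W
Total R = ΔT/Q = 979/2860 = 0.3423 K/W
R_cellular glass = R_total − R_other = 0.2777 K/W
k = L/(R·A) = 0.155/(0.2777×11.9)

k ≈ 0.0469 W/(m·K)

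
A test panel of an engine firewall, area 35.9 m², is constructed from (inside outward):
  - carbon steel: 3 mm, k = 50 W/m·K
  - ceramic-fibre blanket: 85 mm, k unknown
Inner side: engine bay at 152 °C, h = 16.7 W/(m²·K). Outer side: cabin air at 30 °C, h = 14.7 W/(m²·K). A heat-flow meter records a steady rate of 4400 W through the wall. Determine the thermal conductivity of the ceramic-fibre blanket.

Thermal resistances in series:
R_inner film = 1/(h_i·A) = 1/(16.7×35.9) = 0.001668 K/W
R_carbon steel = L/(kA) = 0.003/(50×35.9) = 1.671×10^-6 K/W
R_outer film = 1/(h_o·A) = 1/(14.7×35.9) = 0.001895 K/W
Sum of known resistances R_other = 0.003565 K/W
Total R = ΔT/Q = 122/4400 = 0.02773 K/W
R_ceramic-fibre blanket = R_total − R_other = 0.02416 K/W
k = L/(R·A) = 0.085/(0.02416×35.9)

k ≈ 0.098 W/(m·K)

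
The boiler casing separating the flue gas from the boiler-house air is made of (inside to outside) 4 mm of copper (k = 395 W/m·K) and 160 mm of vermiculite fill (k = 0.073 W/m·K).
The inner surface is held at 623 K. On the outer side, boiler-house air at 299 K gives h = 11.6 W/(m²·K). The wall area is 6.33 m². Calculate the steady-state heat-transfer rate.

Q ≈ 900 W

Thermal resistances in series:
R_copper = L/(kA) = 0.004/(395×6.33) = 1.6×10^-6 K/W
R_vermiculite fill = L/(kA) = 0.16/(0.073×6.33) = 0.3463 K/W
R_outer film = 1/(h_o·A) = 1/(11.6×6.33) = 0.01362 K/W
R_total = 0.3599 K/W
Q = ΔT / R_total = 324 / 0.3599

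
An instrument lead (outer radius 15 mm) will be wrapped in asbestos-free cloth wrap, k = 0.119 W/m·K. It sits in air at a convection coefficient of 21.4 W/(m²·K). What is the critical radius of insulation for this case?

For a cylinder r_cr = k/h = 0.119/21.4
r_cr = 5.56 mm; since the bare radius (15 mm) is above r_cr, any added insulation will reduce heat loss.

r_cr ≈ 5.56 mm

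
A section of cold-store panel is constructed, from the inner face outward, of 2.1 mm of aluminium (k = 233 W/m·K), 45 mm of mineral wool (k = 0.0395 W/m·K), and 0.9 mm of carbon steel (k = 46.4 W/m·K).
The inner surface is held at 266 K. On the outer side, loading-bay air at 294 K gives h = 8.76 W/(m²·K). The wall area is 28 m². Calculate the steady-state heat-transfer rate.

Q ≈ 625 W

Thermal resistances in series:
R_aluminium = L/(kA) = 0.0021/(233×28) = 3.219×10^-7 K/W
R_mineral wool = L/(kA) = 0.045/(0.0395×28) = 0.04069 K/W
R_carbon steel = L/(kA) = 0.0009/(46.4×28) = 6.927×10^-7 K/W
R_outer film = 1/(h_o·A) = 1/(8.76×28) = 0.004077 K/W
R_total = 0.04477 K/W
Q = ΔT / R_total = 28 / 0.04477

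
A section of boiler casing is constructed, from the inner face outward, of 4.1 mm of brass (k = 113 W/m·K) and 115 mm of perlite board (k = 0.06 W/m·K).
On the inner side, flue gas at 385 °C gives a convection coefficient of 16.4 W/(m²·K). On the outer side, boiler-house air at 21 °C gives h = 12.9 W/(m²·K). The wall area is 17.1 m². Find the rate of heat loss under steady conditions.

Q ≈ 3030 W

Treating each layer as a thermal resistance in series:
R_inner film = 1/(h_i·A) = 1/(16.4×17.1) = 0.003566 K/W
R_brass = L/(kA) = 0.0041/(113×17.1) = 2.122×10^-6 K/W
R_perlite board = L/(kA) = 0.115/(0.06×17.1) = 0.1121 K/W
R_outer film = 1/(h_o·A) = 1/(12.9×17.1) = 0.004533 K/W
R_total = 0.1202 K/W
Q = ΔT / R_total = 364 / 0.1202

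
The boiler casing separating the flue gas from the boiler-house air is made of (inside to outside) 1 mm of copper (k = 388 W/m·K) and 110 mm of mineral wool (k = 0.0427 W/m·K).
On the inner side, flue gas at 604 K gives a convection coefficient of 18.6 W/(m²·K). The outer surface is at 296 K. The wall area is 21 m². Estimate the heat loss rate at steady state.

Model the wall as resistances in series:
R_inner film = 1/(h_i·A) = 1/(18.6×21) = 0.00256 K/W
R_copper = L/(kA) = 0.001/(388×21) = 1.227×10^-7 K/W
R_mineral wool = L/(kA) = 0.11/(0.0427×21) = 0.1227 K/W
R_total = 0.1252 K/W
Q = ΔT / R_total = 308 / 0.1252

Q ≈ 2460 W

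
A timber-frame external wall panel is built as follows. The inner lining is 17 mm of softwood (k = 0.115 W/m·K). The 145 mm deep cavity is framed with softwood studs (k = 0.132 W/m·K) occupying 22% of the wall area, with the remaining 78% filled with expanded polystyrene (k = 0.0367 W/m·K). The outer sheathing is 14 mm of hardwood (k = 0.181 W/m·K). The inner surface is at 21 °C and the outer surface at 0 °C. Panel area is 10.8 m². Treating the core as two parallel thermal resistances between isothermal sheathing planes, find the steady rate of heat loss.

Sheathing layers in series; stud and cavity paths in parallel between them.
R_inner = 0.017/(0.115×10.8) = 0.01369 K/W
R_stud  = 0.145/(0.132×0.22×10.8) = 0.4623 K/W
R_cav   = 0.145/(0.0367×0.78×10.8) = 0.469 K/W
1/R_core = 1/R_stud + 1/R_cav → R_core = 0.2328 K/W
R_outer = 0.014/(0.181×10.8) = 0.007162 K/W
R_total = 0.2537 K/W
Q = ΔT/R_total = 21/0.2537

Q ≈ 82.8 W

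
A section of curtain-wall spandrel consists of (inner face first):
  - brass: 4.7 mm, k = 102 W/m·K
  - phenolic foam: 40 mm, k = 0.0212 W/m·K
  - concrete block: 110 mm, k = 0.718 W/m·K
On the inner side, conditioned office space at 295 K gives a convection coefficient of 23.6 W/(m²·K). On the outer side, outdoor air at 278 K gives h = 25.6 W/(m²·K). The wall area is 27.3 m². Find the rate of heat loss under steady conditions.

Thermal resistances in series:
R_inner film = 1/(h_i·A) = 1/(23.6×27.3) = 0.001552 K/W
R_brass = L/(kA) = 0.0047/(102×27.3) = 1.688×10^-6 K/W
R_phenolic foam = L/(kA) = 0.04/(0.0212×27.3) = 0.06911 K/W
R_concrete block = L/(kA) = 0.11/(0.718×27.3) = 0.005612 K/W
R_outer film = 1/(h_o·A) = 1/(25.6×27.3) = 0.001431 K/W
R_total = 0.07771 K/W
Q = ΔT / R_total = 17 / 0.07771

Q ≈ 219 W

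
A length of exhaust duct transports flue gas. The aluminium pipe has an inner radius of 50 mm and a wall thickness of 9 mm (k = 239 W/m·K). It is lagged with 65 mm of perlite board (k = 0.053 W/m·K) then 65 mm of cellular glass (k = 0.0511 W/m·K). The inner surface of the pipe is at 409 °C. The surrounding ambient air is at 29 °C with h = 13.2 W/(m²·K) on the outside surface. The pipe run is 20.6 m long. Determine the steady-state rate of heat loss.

Q ≈ 2170 W

For a radial system each layer contributes R = ln(r_out/r_in)/(2πkL); films add R = 1/(hA).
R_aluminium pipe wall = ln(59/50)/(2π×239×20.6) = 5.35×10^-6 K/W
R_perlite board = ln(124/59)/(2π×0.053×20.6) = 0.1083 K/W
R_cellular glass = ln(189/124)/(2π×0.0511×20.6) = 0.06372 K/W
R_outer film = 1/(h_o·2πr_oL) = 1/(13.2×2π×0.189×20.6) = 0.003097 K/W
R_total = 0.1751 K/W
Q = ΔT/R_total = 380/0.1751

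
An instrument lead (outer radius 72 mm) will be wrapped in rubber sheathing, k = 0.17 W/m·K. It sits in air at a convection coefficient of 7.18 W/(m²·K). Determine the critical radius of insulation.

r_cr ≈ 23.7 mm

For a cylinder r_cr = k/h = 0.17/7.18
r_cr = 23.7 mm; since the bare radius (72 mm) is above r_cr, any added insulation will reduce heat loss.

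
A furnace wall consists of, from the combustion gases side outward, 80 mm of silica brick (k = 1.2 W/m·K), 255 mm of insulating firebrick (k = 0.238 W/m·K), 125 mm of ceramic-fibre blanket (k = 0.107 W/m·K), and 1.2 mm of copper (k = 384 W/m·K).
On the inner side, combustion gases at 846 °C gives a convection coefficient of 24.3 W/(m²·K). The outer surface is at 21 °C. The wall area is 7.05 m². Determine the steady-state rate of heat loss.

Q ≈ 2480 W

Series thermal resistances:
R_inner film = 1/(h_i·A) = 1/(24.3×7.05) = 0.005837 K/W
R_silica brick = L/(kA) = 0.08/(1.2×7.05) = 0.009456 K/W
R_insulating firebrick = L/(kA) = 0.255/(0.238×7.05) = 0.152 K/W
R_ceramic-fibre blanket = L/(kA) = 0.125/(0.107×7.05) = 0.1657 K/W
R_copper = L/(kA) = 0.0012/(384×7.05) = 4.433×10^-7 K/W
R_total = 0.333 K/W
Q = ΔT / R_total = 825 / 0.333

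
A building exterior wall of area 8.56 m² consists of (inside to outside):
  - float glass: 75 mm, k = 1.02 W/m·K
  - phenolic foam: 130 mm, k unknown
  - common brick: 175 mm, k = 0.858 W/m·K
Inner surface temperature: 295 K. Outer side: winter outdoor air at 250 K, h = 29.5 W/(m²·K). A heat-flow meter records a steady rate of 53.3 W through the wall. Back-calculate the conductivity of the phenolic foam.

Thermal resistances in series:
R_float glass = L/(kA) = 0.075/(1.02×8.56) = 0.00859 K/W
R_common brick = L/(kA) = 0.175/(0.858×8.56) = 0.02383 K/W
R_outer film = 1/(h_o·A) = 1/(29.5×8.56) = 0.00396 K/W
Sum of known resistances R_other = 0.03638 K/W
Total R = ΔT/Q = 45/53.3 = 0.8443 K/W
R_phenolic foam = R_total − R_other = 0.8079 K/W
k = L/(R·A) = 0.13/(0.8079×8.56)

k ≈ 0.0188 W/(m·K)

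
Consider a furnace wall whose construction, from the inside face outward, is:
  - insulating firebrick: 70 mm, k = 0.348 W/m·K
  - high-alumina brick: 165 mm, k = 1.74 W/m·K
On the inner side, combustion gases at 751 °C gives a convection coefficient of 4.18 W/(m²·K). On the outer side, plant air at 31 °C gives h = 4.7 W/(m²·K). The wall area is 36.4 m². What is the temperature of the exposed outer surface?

T ≈ 236 °C

Model the wall as resistances in series:
R_inner film = 1/(h_i·A) = 1/(4.18×36.4) = 0.006572 K/W
R_insulating firebrick = L/(kA) = 0.07/(0.348×36.4) = 0.005526 K/W
R_high-alumina brick = L/(kA) = 0.165/(1.74×36.4) = 0.002605 K/W
R_outer film = 1/(h_o·A) = 1/(4.7×36.4) = 0.005845 K/W
R_total = 0.02055 K/W;  Q = ΔT/R_total = 720/0.02055 = 35040 W
T_interface = T_inner − Q·ΣR(inner→interface) = 751 − 35000×0.0147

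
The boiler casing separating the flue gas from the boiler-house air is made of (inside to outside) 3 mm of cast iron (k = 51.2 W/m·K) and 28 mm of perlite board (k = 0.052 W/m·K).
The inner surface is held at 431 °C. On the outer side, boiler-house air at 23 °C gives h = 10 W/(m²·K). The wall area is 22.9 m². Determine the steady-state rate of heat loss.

Treating each layer as a thermal resistance in series:
R_cast iron = L/(kA) = 0.003/(51.2×22.9) = 2.559×10^-6 K/W
R_perlite board = L/(kA) = 0.028/(0.052×22.9) = 0.02351 K/W
R_outer film = 1/(h_o·A) = 1/(10×22.9) = 0.004367 K/W
R_total = 0.02788 K/W
Q = ΔT / R_total = 408 / 0.02788

Q ≈ 14600 W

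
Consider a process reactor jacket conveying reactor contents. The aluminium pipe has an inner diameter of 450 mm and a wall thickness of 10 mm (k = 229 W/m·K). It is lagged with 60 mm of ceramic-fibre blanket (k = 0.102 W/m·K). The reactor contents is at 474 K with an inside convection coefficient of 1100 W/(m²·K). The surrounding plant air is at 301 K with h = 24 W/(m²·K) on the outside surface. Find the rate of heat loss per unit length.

q′ ≈ 458 W/m

Treating each annulus and film as a series resistance:
R_inner film = 1/(h_i·2πr₁L) = 1/(1100×2π×0.225×1) = 6.431×10^-4 K/W
R_aluminium pipe wall = ln(235/225)/(2π×229×1) = 3.022×10^-5 K/W
R_ceramic-fibre blanket = ln(295/235)/(2π×0.102×1) = 0.3548 K/W
R_outer film = 1/(h_o·2πr_oL) = 1/(24×2π×0.295×1) = 0.02248 K/W
R_total = 0.378 K/W
Q = ΔT/R_total = 173/0.378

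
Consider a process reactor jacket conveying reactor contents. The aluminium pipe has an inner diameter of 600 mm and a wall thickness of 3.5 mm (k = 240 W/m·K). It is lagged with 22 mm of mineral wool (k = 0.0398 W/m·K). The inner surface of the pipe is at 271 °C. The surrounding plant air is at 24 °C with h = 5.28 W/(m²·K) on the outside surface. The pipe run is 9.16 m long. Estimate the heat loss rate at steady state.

Q ≈ 6070 W

Treating each annulus and film as a series resistance:
R_aluminium pipe wall = ln(303.5/300)/(2π×240×9.16) = 8.397×10^-7 K/W
R_mineral wool = ln(325.5/303.5)/(2π×0.0398×9.16) = 0.03055 K/W
R_outer film = 1/(h_o·2πr_oL) = 1/(5.28×2π×0.3255×9.16) = 0.01011 K/W
R_total = 0.04066 K/W
Q = ΔT/R_total = 247/0.04066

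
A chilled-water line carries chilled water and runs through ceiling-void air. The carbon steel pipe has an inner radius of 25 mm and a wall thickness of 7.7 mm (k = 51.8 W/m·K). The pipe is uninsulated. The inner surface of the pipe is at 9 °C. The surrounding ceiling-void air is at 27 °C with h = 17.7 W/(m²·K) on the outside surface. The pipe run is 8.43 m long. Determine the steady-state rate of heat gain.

Treating each annulus and film as a series resistance:
R_carbon steel pipe wall = ln(32.7/25)/(2π×51.8×8.43) = 9.786×10^-5 K/W
R_outer film = 1/(h_o·2πr_oL) = 1/(17.7×2π×0.0327×8.43) = 0.03262 K/W
R_total = 0.03272 K/W
Q = ΔT/R_total = 18/0.03272

Q ≈ 550 W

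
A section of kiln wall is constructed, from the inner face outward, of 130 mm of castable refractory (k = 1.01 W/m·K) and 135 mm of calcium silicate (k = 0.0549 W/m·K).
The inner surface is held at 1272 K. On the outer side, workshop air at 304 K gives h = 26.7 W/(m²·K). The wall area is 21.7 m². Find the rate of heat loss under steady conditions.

Model the wall as resistances in series:
R_castable refractory = L/(kA) = 0.13/(1.01×21.7) = 0.005931 K/W
R_calcium silicate = L/(kA) = 0.135/(0.0549×21.7) = 0.1133 K/W
R_outer film = 1/(h_o·A) = 1/(26.7×21.7) = 0.001726 K/W
R_total = 0.121 K/W
Q = ΔT / R_total = 968 / 0.121

Q ≈ 8000 W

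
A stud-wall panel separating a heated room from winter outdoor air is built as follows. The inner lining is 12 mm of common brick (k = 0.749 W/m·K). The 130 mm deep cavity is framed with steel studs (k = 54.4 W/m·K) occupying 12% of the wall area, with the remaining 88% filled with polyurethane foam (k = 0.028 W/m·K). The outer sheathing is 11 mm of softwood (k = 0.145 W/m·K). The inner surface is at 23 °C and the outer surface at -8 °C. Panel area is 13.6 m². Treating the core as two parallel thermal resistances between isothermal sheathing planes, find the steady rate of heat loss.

Q ≈ 3770 W

Sheathing layers in series; stud and cavity paths in parallel between them.
R_inner = 0.012/(0.749×13.6) = 0.001178 K/W
R_stud  = 0.13/(54.4×0.12×13.6) = 0.001464 K/W
R_cav   = 0.13/(0.028×0.88×13.6) = 0.3879 K/W
1/R_core = 1/R_stud + 1/R_cav → R_core = 0.001459 K/W
R_outer = 0.011/(0.145×13.6) = 0.005578 K/W
R_total = 0.008215 K/W
Q = ΔT/R_total = 31/0.008215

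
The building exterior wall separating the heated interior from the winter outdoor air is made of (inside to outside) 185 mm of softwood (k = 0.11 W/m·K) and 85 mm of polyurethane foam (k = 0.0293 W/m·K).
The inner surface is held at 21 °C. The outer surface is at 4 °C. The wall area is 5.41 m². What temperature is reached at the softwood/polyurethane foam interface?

Thermal resistances in series:
R_softwood = L/(kA) = 0.185/(0.11×5.41) = 0.3109 K/W
R_polyurethane foam = L/(kA) = 0.085/(0.0293×5.41) = 0.5362 K/W
R_total = 0.8471 K/W;  Q = ΔT/R_total = 17/0.8471 = 20.07 W
T_interface = T_inner − Q·ΣR(inner→interface) = 21 − 20.1×0.3109

T ≈ 14.8 °C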